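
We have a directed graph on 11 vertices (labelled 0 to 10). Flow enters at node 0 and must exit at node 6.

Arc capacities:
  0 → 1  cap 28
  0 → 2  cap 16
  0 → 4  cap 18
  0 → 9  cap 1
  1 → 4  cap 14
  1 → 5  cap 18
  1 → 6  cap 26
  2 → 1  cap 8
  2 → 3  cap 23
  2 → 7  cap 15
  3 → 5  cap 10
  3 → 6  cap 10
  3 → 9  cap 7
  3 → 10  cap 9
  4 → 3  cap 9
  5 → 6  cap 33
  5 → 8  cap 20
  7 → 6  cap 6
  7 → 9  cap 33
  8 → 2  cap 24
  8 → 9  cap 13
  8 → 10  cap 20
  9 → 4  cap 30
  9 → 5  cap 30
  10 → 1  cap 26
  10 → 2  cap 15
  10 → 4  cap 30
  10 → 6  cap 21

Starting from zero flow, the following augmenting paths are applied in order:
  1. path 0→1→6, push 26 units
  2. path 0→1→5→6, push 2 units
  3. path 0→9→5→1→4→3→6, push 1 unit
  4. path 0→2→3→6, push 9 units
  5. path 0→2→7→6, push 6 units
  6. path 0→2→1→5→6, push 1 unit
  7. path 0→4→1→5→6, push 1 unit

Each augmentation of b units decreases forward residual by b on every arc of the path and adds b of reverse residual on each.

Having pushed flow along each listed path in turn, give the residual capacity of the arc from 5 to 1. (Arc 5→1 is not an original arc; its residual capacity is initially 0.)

after path 1 (0→1→6, push 26): res(5,1)=0
after path 2 (0→1→5→6, push 2): res(5,1)=2
after path 3 (0→9→5→1→4→3→6, push 1): res(5,1)=1
after path 4 (0→2→3→6, push 9): res(5,1)=1
after path 5 (0→2→7→6, push 6): res(5,1)=1
after path 6 (0→2→1→5→6, push 1): res(5,1)=2
after path 7 (0→4→1→5→6, push 1): res(5,1)=3

Residual capacity of (5,1): 3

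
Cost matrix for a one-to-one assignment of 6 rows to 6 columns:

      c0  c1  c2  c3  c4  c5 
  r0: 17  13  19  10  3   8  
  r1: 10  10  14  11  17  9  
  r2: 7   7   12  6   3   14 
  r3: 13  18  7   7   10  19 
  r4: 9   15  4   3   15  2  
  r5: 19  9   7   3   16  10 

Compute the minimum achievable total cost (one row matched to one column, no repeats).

Minimum assignment cost: 32

one of 2 optimal assignments: row0→col4 (cost 3), row1→col0 (cost 10), row2→col1 (cost 7), row3→col2 (cost 7), row4→col5 (cost 2), row5→col3 (cost 3)
total = 3 + 10 + 7 + 7 + 2 + 3 = 32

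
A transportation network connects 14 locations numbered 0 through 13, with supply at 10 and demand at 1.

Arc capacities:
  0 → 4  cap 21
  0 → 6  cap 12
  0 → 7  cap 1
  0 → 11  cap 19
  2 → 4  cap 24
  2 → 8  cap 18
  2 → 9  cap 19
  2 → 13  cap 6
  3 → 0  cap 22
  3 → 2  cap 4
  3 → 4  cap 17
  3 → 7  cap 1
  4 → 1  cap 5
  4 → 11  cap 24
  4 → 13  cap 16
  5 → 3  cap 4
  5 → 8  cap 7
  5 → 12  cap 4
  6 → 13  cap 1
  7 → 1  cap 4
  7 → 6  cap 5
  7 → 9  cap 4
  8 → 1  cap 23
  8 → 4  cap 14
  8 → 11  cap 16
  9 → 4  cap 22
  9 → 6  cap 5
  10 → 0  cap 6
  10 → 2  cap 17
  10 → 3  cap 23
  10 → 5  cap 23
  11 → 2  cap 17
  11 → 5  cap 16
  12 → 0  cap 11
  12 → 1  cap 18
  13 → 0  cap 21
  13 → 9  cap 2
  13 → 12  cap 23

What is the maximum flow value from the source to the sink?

Maximum flow value: 48

augment #1: 10→0→4→1 bottleneck 5, total now 5
augment #2: 10→0→7→1 bottleneck 1, total now 6
augment #3: 10→2→8→1 bottleneck 17, total now 23
augment #4: 10→3→7→1 bottleneck 1, total now 24
augment #5: 10→5→8→1 bottleneck 6, total now 30
augment #6: 10→5→12→1 bottleneck 4, total now 34
augment #7: 10→3→2→13→12→1 bottleneck 4, total now 38
augment #8: 10→3→4→13→12→1 bottleneck 10, total now 48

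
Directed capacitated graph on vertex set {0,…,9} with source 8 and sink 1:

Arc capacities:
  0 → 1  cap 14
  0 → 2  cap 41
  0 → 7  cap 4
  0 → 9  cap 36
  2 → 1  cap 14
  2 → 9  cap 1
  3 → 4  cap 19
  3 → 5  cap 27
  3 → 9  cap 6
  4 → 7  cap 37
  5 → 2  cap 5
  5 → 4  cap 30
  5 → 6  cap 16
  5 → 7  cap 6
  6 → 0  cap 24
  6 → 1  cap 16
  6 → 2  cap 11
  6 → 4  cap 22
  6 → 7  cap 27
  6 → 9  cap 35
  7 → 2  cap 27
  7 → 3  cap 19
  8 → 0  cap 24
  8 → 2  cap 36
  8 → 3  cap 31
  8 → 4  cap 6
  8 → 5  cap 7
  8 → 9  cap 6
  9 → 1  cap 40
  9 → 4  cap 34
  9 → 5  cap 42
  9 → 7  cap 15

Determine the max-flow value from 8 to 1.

augment #1: 8→0→1 bottleneck 14, total now 14
augment #2: 8→2→1 bottleneck 14, total now 28
augment #3: 8→9→1 bottleneck 6, total now 34
augment #4: 8→0→9→1 bottleneck 10, total now 44
augment #5: 8→2→9→1 bottleneck 1, total now 45
augment #6: 8→3→9→1 bottleneck 6, total now 51
augment #7: 8→5→6→1 bottleneck 7, total now 58
augment #8: 8→3→5→6→1 bottleneck 9, total now 67

Maximum flow value: 67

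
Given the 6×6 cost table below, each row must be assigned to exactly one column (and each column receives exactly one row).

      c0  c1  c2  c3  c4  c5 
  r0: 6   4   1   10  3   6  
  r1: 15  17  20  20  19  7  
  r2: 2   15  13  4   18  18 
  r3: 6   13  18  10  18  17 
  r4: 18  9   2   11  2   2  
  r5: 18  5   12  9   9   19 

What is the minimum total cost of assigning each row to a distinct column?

Minimum assignment cost: 25

optimal assignment: row0→col2 (cost 1), row1→col5 (cost 7), row2→col3 (cost 4), row3→col0 (cost 6), row4→col4 (cost 2), row5→col1 (cost 5)
total = 1 + 7 + 4 + 6 + 2 + 5 = 25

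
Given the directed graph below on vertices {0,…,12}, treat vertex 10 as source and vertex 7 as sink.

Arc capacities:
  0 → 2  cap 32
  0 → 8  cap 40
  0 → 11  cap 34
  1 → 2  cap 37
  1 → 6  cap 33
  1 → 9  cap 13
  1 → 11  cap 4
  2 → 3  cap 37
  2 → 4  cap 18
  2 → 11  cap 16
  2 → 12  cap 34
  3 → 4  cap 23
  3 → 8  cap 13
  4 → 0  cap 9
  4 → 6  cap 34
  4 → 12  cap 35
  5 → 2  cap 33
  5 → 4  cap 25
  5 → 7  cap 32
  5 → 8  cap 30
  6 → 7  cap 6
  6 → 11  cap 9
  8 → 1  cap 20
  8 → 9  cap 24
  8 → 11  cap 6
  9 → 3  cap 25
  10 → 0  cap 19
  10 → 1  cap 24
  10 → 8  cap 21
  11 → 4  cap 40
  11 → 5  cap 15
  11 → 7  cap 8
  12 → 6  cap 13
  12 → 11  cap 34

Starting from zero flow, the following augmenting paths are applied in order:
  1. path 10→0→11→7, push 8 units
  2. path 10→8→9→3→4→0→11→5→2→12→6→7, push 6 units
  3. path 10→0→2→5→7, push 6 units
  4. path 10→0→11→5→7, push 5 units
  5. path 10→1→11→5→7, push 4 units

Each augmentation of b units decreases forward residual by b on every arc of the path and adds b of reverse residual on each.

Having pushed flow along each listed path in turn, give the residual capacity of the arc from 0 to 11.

after path 1 (10→0→11→7, push 8): res(0,11)=26
after path 2 (10→8→9→3→4→0→11→5→2→12→6→7, push 6): res(0,11)=20
after path 3 (10→0→2→5→7, push 6): res(0,11)=20
after path 4 (10→0→11→5→7, push 5): res(0,11)=15
after path 5 (10→1→11→5→7, push 4): res(0,11)=15

Residual capacity of (0,11): 15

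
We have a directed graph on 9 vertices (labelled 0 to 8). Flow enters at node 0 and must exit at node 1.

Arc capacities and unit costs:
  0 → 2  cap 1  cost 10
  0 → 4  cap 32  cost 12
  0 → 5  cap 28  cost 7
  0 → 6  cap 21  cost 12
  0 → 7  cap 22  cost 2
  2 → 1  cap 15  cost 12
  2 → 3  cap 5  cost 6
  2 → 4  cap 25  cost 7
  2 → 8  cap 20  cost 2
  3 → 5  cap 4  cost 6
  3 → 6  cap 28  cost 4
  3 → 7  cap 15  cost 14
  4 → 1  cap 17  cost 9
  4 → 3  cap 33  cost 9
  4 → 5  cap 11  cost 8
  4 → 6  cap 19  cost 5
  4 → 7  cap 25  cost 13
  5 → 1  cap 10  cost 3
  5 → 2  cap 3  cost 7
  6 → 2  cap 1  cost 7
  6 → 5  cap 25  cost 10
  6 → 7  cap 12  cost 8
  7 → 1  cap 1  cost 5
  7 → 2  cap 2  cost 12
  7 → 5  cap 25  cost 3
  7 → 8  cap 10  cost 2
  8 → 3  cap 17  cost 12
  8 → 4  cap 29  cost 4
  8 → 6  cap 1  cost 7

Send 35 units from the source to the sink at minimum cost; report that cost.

Minimum cost for 35 units: 589

shortest-cost path #1: 0→7→1 push 1 @ unit cost 7 (adds 7)
shortest-cost path #2: 0→7→5→1 push 10 @ unit cost 8 (adds 80)
shortest-cost path #3: 0→7→8→4→1 push 10 @ unit cost 17 (adds 170)
shortest-cost path #4: 0→4→1 push 7 @ unit cost 21 (adds 147)
shortest-cost path #5: 0→2→1 push 1 @ unit cost 22 (adds 22)
shortest-cost path #6: 0→7→5→2→1 push 1 @ unit cost 24 (adds 24)
shortest-cost path #7: 0→5→2→1 push 2 @ unit cost 26 (adds 52)
shortest-cost path #8: 0→5→7→2→1 push 2 @ unit cost 28 (adds 56)
shortest-cost path #9: 0→6→2→1 push 1 @ unit cost 31 (adds 31)
total cost = 589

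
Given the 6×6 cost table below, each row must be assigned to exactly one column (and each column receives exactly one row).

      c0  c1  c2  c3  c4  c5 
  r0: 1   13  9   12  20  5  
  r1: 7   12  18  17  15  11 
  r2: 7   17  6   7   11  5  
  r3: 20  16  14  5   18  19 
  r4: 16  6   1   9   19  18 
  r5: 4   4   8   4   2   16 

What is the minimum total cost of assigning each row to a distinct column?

optimal assignment: row0→col0 (cost 1), row1→col1 (cost 12), row2→col5 (cost 5), row3→col3 (cost 5), row4→col2 (cost 1), row5→col4 (cost 2)
total = 1 + 12 + 5 + 5 + 1 + 2 = 26

Minimum assignment cost: 26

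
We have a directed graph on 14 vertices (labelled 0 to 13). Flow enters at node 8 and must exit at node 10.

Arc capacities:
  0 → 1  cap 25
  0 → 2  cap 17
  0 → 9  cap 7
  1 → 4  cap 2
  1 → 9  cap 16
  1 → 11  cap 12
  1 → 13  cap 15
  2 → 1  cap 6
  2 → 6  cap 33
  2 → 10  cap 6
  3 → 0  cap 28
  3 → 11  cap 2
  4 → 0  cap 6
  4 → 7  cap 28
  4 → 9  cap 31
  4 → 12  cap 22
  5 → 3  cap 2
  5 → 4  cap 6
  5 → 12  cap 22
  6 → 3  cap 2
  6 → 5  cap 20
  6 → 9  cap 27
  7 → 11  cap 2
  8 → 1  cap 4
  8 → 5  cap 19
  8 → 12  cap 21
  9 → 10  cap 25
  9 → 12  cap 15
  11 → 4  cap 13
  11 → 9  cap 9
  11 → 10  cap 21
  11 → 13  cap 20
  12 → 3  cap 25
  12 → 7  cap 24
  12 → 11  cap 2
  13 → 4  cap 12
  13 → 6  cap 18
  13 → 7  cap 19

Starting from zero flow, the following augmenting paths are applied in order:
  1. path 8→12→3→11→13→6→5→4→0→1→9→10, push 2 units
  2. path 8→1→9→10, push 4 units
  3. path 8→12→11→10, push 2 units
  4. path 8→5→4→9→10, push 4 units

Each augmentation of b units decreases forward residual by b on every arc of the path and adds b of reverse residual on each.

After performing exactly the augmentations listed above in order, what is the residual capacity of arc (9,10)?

after path 1 (8→12→3→11→13→6→5→4→0→1→9→10, push 2): res(9,10)=23
after path 2 (8→1→9→10, push 4): res(9,10)=19
after path 3 (8→12→11→10, push 2): res(9,10)=19
after path 4 (8→5→4→9→10, push 4): res(9,10)=15

Residual capacity of (9,10): 15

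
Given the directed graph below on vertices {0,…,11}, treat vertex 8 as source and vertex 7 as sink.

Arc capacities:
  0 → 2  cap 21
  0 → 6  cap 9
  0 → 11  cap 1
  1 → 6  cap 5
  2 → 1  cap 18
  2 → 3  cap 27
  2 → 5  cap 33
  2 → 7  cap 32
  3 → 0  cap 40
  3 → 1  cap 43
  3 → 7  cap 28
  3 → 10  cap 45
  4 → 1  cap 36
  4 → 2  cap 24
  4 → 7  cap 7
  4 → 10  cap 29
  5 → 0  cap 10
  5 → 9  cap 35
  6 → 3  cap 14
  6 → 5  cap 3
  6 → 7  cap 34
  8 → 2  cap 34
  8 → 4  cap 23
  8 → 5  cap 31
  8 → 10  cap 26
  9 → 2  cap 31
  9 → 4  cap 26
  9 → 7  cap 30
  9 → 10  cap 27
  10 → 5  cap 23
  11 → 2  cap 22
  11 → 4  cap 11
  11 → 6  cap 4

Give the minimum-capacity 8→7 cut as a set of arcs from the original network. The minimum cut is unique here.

Min-cut arcs: {(5,0), (5,9), (8,2), (8,4)} (total capacity 102)

augment #1: 8→2→7 push 32
augment #2: 8→4→7 push 7
augment #3: 8→2→3→7 push 2
augment #4: 8→5→9→7 push 30
augment #5: 8→4→1→6→7 push 5
augment #6: 8→4→2→3→7 push 11
augment #7: 8→5→0→6→7 push 1
augment #8: 8→10→5→0→6→7 push 8
augment #9: 8→10→5→0→2→3→7 push 1
augment #10: 8→10→5→9→2→3→7 push 5
max flow = 102; residual-reachable set from 8 gives S-side
cut edges (S→T): {(5,0), (5,9), (8,2), (8,4)} total cap 102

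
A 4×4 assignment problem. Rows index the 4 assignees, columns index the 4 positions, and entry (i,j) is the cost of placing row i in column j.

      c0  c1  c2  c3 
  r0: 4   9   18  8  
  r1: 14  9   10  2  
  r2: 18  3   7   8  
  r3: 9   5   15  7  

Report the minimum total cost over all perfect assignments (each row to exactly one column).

Minimum assignment cost: 18

optimal assignment: row0→col0 (cost 4), row1→col3 (cost 2), row2→col2 (cost 7), row3→col1 (cost 5)
total = 4 + 2 + 7 + 5 = 18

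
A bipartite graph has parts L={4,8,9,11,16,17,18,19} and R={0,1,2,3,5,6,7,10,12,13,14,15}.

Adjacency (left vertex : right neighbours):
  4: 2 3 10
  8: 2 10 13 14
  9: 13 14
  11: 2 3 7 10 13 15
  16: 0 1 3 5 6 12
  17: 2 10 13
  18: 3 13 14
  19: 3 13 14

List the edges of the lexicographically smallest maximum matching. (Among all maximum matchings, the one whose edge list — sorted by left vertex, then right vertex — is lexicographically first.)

|M| = 7 (so the lex-smallest maximum matching has 7 edges)
process left vertices in ascending order; for each, take the smallest-labelled available neighbour that still permits 7 edges overall, or leave it unmatched if none does
lex-smallest matching: {4-2, 8-10, 9-13, 11-7, 16-0, 18-3, 19-14}

Lex-smallest maximum matching: {(4,2), (8,10), (9,13), (11,7), (16,0), (18,3), (19,14)}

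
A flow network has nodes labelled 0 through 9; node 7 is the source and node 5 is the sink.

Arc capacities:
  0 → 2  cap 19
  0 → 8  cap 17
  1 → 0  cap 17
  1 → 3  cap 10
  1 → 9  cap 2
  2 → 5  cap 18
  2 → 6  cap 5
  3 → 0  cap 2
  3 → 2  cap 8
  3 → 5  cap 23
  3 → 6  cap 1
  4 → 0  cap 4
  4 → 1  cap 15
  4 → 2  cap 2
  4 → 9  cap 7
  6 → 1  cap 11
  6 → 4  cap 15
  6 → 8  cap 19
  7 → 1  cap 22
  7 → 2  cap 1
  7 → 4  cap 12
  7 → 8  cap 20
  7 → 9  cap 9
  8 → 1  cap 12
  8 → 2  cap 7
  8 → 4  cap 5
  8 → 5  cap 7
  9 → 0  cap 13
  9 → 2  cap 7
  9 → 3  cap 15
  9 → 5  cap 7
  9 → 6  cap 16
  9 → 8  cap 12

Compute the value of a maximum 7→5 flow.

augment #1: 7→2→5 bottleneck 1, total now 1
augment #2: 7→8→5 bottleneck 7, total now 8
augment #3: 7→9→5 bottleneck 7, total now 15
augment #4: 7→1→3→5 bottleneck 10, total now 25
augment #5: 7→4→2→5 bottleneck 2, total now 27
augment #6: 7→8→2→5 bottleneck 7, total now 34
augment #7: 7→9→2→5 bottleneck 2, total now 36
augment #8: 7→1→0→2→5 bottleneck 6, total now 42
augment #9: 7→1→9→3→5 bottleneck 2, total now 44
augment #10: 7→4→9→3→5 bottleneck 7, total now 51
augment #11: 7→1→0→2→9→3→5 bottleneck 2, total now 53

Maximum flow value: 53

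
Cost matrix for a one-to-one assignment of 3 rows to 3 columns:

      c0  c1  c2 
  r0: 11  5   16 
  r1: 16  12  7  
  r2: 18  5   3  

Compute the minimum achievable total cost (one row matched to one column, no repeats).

Minimum assignment cost: 23

optimal assignment: row0→col0 (cost 11), row1→col2 (cost 7), row2→col1 (cost 5)
total = 11 + 7 + 5 = 23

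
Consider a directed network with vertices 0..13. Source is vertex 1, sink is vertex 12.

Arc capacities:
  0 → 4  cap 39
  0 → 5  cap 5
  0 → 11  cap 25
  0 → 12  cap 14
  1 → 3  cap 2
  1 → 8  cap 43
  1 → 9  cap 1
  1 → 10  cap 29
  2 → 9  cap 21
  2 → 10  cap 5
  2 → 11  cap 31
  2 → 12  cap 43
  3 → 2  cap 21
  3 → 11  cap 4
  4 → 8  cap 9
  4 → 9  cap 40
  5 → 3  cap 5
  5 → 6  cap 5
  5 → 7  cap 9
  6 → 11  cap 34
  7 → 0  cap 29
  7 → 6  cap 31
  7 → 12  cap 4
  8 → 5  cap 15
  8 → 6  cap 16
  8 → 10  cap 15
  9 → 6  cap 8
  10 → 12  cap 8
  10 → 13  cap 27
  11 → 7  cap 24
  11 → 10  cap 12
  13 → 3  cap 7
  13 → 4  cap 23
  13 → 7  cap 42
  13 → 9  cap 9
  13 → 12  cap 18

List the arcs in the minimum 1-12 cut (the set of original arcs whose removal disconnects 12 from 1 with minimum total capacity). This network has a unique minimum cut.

Min-cut arcs: {(0,12), (1,3), (5,3), (7,12), (10,12), (13,3), (13,12)} (total capacity 58)

augment #1: 1→10→12 push 8
augment #2: 1→3→2→12 push 2
augment #3: 1→10→13→12 push 18
augment #4: 1→8→5→7→12 push 4
augment #5: 1→8→5→3→2→12 push 5
augment #6: 1→8→5→7→0→12 push 5
augment #7: 1→10→13→3→2→12 push 3
augment #8: 1→8→6→11→7→0→12 push 9
augment #9: 1→8→10→13→3→2→12 push 4
max flow = 58; residual-reachable set from 1 gives S-side
cut edges (S→T): {(0,12), (1,3), (5,3), (7,12), (10,12), (13,3), (13,12)} total cap 58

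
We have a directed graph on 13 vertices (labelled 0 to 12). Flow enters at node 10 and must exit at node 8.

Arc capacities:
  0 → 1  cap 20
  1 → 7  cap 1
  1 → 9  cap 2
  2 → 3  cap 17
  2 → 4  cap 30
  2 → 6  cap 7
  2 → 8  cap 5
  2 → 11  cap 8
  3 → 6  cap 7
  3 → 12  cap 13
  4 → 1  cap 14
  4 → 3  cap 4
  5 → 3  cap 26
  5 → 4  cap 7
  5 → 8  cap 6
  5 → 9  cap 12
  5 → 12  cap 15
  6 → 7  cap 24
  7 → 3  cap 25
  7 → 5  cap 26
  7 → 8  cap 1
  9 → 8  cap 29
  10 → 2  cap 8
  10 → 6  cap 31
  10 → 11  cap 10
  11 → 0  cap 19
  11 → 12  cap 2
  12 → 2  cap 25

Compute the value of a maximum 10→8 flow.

augment #1: 10→2→8 bottleneck 5, total now 5
augment #2: 10→6→7→8 bottleneck 1, total now 6
augment #3: 10→6→7→5→8 bottleneck 6, total now 12
augment #4: 10→2→4→1→9→8 bottleneck 2, total now 14
augment #5: 10→6→7→5→9→8 bottleneck 12, total now 26

Maximum flow value: 26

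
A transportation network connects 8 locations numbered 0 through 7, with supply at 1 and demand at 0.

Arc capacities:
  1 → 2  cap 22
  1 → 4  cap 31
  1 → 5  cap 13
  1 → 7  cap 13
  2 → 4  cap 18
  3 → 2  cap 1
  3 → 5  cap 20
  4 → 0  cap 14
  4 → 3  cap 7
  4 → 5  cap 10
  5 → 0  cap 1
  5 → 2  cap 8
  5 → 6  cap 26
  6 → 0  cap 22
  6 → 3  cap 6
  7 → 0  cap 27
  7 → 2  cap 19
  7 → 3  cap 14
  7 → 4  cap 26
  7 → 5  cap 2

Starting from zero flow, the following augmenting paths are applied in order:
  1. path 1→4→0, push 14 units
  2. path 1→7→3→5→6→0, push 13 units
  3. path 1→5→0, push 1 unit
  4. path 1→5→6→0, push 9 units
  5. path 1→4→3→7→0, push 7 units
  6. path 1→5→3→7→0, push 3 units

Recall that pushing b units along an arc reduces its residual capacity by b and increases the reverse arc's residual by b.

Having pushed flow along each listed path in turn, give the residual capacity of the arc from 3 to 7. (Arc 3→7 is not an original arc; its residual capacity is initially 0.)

after path 1 (1→4→0, push 14): res(3,7)=0
after path 2 (1→7→3→5→6→0, push 13): res(3,7)=13
after path 3 (1→5→0, push 1): res(3,7)=13
after path 4 (1→5→6→0, push 9): res(3,7)=13
after path 5 (1→4→3→7→0, push 7): res(3,7)=6
after path 6 (1→5→3→7→0, push 3): res(3,7)=3

Residual capacity of (3,7): 3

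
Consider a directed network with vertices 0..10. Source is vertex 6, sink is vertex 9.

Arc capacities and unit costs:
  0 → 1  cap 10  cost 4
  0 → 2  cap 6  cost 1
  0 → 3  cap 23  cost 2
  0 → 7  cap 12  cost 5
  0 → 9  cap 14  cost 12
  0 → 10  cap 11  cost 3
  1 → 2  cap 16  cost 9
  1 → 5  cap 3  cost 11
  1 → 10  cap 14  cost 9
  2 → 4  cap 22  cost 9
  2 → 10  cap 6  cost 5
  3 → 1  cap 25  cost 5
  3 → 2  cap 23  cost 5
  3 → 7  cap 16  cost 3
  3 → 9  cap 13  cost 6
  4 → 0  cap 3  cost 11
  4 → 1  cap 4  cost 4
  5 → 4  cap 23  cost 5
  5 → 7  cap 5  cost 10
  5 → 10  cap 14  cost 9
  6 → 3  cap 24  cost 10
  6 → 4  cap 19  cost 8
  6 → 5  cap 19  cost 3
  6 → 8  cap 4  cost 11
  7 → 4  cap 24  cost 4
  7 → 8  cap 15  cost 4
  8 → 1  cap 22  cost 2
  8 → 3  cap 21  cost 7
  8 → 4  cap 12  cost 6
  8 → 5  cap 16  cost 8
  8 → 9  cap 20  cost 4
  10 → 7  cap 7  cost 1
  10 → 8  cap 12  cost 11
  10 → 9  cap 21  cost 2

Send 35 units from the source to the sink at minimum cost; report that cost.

Minimum cost for 35 units: 548

shortest-cost path #1: 6→5→10→9 push 14 @ unit cost 14 (adds 196)
shortest-cost path #2: 6→8→9 push 4 @ unit cost 15 (adds 60)
shortest-cost path #3: 6→3→9 push 13 @ unit cost 16 (adds 208)
shortest-cost path #4: 6→3→7→8→9 push 4 @ unit cost 21 (adds 84)
total cost = 548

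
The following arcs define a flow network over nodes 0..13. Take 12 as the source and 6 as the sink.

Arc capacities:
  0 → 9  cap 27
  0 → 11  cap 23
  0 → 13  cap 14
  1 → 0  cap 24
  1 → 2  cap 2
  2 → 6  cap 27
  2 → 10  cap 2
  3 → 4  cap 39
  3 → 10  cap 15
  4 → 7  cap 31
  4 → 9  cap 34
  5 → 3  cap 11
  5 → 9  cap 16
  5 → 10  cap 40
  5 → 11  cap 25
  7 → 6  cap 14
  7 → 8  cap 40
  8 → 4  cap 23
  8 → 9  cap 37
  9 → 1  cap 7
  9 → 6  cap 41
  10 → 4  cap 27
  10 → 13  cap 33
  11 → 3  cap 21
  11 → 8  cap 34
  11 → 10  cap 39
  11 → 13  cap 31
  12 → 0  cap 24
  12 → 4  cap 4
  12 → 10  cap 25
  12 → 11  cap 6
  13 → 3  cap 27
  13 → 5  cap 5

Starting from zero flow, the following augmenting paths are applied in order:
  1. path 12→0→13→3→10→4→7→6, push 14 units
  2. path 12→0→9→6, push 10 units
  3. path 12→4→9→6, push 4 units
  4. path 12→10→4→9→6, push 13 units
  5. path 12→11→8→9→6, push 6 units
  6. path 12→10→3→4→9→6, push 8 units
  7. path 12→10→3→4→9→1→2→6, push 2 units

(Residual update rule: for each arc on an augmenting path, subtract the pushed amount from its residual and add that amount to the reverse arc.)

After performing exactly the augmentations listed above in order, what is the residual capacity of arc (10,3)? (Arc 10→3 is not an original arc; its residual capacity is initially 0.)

Residual capacity of (10,3): 4

after path 1 (12→0→13→3→10→4→7→6, push 14): res(10,3)=14
after path 2 (12→0→9→6, push 10): res(10,3)=14
after path 3 (12→4→9→6, push 4): res(10,3)=14
after path 4 (12→10→4→9→6, push 13): res(10,3)=14
after path 5 (12→11→8→9→6, push 6): res(10,3)=14
after path 6 (12→10→3→4→9→6, push 8): res(10,3)=6
after path 7 (12→10→3→4→9→1→2→6, push 2): res(10,3)=4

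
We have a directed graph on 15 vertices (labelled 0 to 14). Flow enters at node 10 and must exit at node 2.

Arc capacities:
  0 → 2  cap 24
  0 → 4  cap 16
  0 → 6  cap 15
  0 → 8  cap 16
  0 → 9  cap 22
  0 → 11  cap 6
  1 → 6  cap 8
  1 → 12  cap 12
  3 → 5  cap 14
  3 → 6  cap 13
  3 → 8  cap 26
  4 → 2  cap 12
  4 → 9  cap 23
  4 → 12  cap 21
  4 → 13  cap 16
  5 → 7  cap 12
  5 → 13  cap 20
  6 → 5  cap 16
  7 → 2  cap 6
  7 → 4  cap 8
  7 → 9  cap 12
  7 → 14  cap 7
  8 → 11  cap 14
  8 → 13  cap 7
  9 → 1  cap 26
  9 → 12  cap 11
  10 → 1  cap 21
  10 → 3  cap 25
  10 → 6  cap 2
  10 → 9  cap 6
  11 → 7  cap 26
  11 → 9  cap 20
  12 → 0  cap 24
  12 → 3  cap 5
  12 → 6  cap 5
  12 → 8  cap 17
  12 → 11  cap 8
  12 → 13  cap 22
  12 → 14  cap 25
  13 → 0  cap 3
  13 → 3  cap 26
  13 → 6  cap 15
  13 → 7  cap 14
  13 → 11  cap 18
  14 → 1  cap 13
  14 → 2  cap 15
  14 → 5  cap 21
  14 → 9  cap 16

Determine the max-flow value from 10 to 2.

Maximum flow value: 47

augment #1: 10→1→12→0→2 bottleneck 12, total now 12
augment #2: 10→3→5→7→2 bottleneck 6, total now 18
augment #3: 10→9→12→0→2 bottleneck 6, total now 24
augment #4: 10→3→5→7→4→2 bottleneck 6, total now 30
augment #5: 10→3→5→13→0→2 bottleneck 2, total now 32
augment #6: 10→3→8→13→0→2 bottleneck 1, total now 33
augment #7: 10→3→8→11→7→4→2 bottleneck 2, total now 35
augment #8: 10→3→8→11→7→14→2 bottleneck 7, total now 42
augment #9: 10→3→8→11→9→12→0→2 bottleneck 1, total now 43
augment #10: 10→6→5→13→7→9→12→0→2 bottleneck 2, total now 45
augment #11: 10→1→6→5→13→7→9→12→14→2 bottleneck 2, total now 47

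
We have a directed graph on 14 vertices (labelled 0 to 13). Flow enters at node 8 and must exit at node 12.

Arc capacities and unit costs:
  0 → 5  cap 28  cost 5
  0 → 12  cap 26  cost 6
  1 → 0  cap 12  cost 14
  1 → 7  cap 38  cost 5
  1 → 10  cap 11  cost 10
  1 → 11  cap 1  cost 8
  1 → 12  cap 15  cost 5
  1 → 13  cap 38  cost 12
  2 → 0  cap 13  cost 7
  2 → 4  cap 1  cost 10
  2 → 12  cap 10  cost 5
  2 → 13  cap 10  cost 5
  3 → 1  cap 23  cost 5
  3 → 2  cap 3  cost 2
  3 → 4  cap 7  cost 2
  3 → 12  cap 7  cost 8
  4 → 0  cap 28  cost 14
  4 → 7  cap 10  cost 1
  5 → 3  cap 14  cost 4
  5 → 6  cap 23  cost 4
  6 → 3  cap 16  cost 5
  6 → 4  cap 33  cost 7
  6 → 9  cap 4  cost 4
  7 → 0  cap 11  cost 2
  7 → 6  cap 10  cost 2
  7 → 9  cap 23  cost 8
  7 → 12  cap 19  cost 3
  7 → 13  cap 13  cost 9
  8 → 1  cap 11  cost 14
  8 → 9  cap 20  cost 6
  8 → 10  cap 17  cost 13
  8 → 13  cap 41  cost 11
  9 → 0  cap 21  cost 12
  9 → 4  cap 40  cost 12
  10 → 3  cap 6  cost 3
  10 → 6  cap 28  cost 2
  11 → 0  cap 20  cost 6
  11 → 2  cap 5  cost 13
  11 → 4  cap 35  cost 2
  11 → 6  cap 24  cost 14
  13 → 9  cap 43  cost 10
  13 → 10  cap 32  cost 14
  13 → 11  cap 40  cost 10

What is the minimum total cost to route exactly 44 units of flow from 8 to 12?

shortest-cost path #1: 8→1→12 push 11 @ unit cost 19 (adds 209)
shortest-cost path #2: 8→9→4→7→12 push 10 @ unit cost 22 (adds 220)
shortest-cost path #3: 8→10→3→2→12 push 3 @ unit cost 23 (adds 69)
shortest-cost path #4: 8→9→0→12 push 10 @ unit cost 24 (adds 240)
shortest-cost path #5: 8→10→3→12 push 3 @ unit cost 24 (adds 72)
shortest-cost path #6: 8→10→6→3→12 push 4 @ unit cost 28 (adds 112)
shortest-cost path #7: 8→10→6→4→9→0→12 push 3 @ unit cost 28 (adds 84)
total cost = 1006

Minimum cost for 44 units: 1006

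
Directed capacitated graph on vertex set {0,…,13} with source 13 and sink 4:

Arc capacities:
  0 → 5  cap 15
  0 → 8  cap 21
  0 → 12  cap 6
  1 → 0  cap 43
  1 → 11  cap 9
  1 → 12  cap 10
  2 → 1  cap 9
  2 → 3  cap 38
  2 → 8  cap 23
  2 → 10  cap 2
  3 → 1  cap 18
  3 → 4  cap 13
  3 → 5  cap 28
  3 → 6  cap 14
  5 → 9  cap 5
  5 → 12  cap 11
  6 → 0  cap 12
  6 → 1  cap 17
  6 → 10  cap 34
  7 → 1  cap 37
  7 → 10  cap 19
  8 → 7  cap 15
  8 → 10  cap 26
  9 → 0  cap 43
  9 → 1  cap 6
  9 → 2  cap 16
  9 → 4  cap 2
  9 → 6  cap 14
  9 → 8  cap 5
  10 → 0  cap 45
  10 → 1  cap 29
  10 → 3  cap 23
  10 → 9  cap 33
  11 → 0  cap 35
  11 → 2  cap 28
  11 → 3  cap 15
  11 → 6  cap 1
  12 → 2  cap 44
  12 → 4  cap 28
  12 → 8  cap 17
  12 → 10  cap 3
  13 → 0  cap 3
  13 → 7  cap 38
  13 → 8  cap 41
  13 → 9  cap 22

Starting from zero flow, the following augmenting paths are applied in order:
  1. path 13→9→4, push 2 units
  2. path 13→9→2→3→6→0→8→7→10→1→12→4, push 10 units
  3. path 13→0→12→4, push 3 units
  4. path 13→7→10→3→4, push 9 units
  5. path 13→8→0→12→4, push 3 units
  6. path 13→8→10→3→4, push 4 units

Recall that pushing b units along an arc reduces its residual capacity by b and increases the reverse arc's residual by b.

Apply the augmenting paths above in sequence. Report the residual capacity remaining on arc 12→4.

after path 1 (13→9→4, push 2): res(12,4)=28
after path 2 (13→9→2→3→6→0→8→7→10→1→12→4, push 10): res(12,4)=18
after path 3 (13→0→12→4, push 3): res(12,4)=15
after path 4 (13→7→10→3→4, push 9): res(12,4)=15
after path 5 (13→8→0→12→4, push 3): res(12,4)=12
after path 6 (13→8→10→3→4, push 4): res(12,4)=12

Residual capacity of (12,4): 12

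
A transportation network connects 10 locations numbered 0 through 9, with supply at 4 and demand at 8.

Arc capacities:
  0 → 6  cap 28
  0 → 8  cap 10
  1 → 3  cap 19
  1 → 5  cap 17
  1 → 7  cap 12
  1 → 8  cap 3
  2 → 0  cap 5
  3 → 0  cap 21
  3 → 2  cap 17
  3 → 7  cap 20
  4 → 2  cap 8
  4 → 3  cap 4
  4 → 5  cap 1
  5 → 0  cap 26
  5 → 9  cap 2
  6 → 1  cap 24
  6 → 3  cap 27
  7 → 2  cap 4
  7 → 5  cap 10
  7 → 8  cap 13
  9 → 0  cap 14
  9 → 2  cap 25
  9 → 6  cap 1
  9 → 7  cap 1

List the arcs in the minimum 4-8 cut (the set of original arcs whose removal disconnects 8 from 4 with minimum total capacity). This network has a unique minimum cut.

Min-cut arcs: {(2,0), (4,3), (4,5)} (total capacity 10)

augment #1: 4→2→0→8 push 5
augment #2: 4→3→0→8 push 4
augment #3: 4→5→0→8 push 1
max flow = 10; residual-reachable set from 4 gives S-side
cut edges (S→T): {(2,0), (4,3), (4,5)} total cap 10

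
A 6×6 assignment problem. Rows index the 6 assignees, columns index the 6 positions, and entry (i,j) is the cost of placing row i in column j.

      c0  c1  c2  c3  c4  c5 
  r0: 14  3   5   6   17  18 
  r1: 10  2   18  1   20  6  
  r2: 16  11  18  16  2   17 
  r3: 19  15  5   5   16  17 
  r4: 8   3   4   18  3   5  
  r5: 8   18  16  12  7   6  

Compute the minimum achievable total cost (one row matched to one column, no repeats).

optimal assignment: row0→col1 (cost 3), row1→col3 (cost 1), row2→col4 (cost 2), row3→col2 (cost 5), row4→col5 (cost 5), row5→col0 (cost 8)
total = 3 + 1 + 2 + 5 + 5 + 8 = 24

Minimum assignment cost: 24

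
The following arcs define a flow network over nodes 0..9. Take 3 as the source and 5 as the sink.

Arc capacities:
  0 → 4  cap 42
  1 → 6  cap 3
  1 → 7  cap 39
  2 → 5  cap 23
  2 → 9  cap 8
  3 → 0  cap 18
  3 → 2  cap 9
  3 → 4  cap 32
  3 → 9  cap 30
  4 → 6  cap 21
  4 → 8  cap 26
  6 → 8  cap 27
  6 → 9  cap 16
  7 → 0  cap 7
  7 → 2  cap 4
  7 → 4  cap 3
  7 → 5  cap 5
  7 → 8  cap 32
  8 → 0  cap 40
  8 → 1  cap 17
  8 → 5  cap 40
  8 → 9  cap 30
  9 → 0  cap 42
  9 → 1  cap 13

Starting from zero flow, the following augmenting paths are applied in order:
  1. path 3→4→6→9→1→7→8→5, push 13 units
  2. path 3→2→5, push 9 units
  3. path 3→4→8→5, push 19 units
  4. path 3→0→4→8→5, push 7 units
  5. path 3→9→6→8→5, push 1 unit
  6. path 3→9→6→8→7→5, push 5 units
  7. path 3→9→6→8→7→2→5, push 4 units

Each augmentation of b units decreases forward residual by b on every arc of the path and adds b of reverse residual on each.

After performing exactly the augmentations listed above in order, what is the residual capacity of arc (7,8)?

Residual capacity of (7,8): 28

after path 1 (3→4→6→9→1→7→8→5, push 13): res(7,8)=19
after path 2 (3→2→5, push 9): res(7,8)=19
after path 3 (3→4→8→5, push 19): res(7,8)=19
after path 4 (3→0→4→8→5, push 7): res(7,8)=19
after path 5 (3→9→6→8→5, push 1): res(7,8)=19
after path 6 (3→9→6→8→7→5, push 5): res(7,8)=24
after path 7 (3→9→6→8→7→2→5, push 4): res(7,8)=28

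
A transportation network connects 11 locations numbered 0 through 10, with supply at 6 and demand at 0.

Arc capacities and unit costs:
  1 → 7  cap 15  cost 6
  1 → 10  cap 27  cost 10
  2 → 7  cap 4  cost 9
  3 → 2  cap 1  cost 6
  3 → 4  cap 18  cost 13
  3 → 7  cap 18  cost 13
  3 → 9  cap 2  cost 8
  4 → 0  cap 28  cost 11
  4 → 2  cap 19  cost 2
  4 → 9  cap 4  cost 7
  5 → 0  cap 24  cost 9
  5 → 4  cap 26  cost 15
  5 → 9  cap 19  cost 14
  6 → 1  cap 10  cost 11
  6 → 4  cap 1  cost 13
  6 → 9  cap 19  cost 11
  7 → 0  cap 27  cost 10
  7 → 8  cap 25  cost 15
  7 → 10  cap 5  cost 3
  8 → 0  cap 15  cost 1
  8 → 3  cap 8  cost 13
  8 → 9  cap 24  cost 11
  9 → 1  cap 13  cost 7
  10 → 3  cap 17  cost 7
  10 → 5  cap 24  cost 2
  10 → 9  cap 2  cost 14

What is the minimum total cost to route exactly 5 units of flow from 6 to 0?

Minimum cost for 5 units: 132

shortest-cost path #1: 6→4→0 push 1 @ unit cost 24 (adds 24)
shortest-cost path #2: 6→1→7→0 push 4 @ unit cost 27 (adds 108)
total cost = 132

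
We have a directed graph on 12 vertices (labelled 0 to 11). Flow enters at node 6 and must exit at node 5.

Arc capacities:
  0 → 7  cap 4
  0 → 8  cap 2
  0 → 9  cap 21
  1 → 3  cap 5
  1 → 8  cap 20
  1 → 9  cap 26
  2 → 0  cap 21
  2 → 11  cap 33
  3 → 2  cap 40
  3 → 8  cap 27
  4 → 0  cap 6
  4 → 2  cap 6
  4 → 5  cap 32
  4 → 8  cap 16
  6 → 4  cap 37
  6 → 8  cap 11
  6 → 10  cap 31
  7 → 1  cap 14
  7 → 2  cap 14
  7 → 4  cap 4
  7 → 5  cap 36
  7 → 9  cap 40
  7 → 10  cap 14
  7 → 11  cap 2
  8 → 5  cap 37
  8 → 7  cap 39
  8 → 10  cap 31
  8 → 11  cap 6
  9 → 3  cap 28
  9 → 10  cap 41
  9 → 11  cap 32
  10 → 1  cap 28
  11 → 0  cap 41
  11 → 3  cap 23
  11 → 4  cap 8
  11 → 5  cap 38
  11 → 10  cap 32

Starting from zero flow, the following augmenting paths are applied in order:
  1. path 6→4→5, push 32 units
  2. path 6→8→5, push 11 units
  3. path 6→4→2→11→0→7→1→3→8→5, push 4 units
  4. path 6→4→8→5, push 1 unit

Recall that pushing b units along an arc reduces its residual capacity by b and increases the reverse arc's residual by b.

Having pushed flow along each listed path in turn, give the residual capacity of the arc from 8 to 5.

after path 1 (6→4→5, push 32): res(8,5)=37
after path 2 (6→8→5, push 11): res(8,5)=26
after path 3 (6→4→2→11→0→7→1→3→8→5, push 4): res(8,5)=22
after path 4 (6→4→8→5, push 1): res(8,5)=21

Residual capacity of (8,5): 21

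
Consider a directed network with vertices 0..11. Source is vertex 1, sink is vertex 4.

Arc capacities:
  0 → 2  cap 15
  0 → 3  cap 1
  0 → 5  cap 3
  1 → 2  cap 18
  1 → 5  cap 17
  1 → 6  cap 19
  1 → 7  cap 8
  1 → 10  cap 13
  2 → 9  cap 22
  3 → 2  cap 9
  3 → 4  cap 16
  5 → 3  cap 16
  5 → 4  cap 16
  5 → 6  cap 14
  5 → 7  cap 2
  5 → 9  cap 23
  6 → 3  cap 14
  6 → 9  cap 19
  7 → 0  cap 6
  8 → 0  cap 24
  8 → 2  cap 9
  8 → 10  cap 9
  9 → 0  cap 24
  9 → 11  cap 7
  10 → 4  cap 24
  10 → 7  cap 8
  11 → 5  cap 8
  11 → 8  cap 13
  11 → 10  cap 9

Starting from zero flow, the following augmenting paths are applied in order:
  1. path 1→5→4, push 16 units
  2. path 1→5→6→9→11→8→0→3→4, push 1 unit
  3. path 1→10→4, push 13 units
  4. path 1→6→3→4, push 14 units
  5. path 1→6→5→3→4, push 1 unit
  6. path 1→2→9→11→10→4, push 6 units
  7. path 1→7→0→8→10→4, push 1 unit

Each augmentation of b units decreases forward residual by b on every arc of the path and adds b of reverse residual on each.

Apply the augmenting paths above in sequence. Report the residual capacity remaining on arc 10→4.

Residual capacity of (10,4): 4

after path 1 (1→5→4, push 16): res(10,4)=24
after path 2 (1→5→6→9→11→8→0→3→4, push 1): res(10,4)=24
after path 3 (1→10→4, push 13): res(10,4)=11
after path 4 (1→6→3→4, push 14): res(10,4)=11
after path 5 (1→6→5→3→4, push 1): res(10,4)=11
after path 6 (1→2→9→11→10→4, push 6): res(10,4)=5
after path 7 (1→7→0→8→10→4, push 1): res(10,4)=4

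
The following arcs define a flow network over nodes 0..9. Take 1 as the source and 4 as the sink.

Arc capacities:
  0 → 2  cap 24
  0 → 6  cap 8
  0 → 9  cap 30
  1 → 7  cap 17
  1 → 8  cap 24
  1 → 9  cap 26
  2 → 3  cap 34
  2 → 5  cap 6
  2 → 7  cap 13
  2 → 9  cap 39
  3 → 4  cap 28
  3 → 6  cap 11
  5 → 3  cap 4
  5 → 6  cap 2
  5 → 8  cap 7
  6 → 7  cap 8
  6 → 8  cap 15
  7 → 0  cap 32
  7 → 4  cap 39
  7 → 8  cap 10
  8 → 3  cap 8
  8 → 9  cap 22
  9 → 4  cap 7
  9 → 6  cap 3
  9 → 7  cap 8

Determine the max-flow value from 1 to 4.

Maximum flow value: 43

augment #1: 1→7→4 bottleneck 17, total now 17
augment #2: 1→9→4 bottleneck 7, total now 24
augment #3: 1→8→3→4 bottleneck 8, total now 32
augment #4: 1→9→7→4 bottleneck 8, total now 40
augment #5: 1→9→6→7→4 bottleneck 3, total now 43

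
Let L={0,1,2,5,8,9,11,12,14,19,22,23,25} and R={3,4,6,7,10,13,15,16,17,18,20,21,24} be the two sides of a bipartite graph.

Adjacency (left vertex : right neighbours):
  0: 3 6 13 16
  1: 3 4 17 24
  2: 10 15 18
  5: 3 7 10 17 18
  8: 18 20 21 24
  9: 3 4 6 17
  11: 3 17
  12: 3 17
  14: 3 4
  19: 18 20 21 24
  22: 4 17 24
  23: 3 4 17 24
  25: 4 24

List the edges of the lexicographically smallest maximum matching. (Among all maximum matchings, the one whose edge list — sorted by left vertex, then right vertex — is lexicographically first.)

Lex-smallest maximum matching: {(0,13), (1,3), (2,10), (5,7), (8,18), (9,6), (11,17), (14,4), (19,20), (22,24)}

|M| = 10 (so the lex-smallest maximum matching has 10 edges)
process left vertices in ascending order; for each, take the smallest-labelled available neighbour that still permits 10 edges overall, or leave it unmatched if none does
lex-smallest matching: {0-13, 1-3, 2-10, 5-7, 8-18, 9-6, 11-17, 14-4, 19-20, 22-24}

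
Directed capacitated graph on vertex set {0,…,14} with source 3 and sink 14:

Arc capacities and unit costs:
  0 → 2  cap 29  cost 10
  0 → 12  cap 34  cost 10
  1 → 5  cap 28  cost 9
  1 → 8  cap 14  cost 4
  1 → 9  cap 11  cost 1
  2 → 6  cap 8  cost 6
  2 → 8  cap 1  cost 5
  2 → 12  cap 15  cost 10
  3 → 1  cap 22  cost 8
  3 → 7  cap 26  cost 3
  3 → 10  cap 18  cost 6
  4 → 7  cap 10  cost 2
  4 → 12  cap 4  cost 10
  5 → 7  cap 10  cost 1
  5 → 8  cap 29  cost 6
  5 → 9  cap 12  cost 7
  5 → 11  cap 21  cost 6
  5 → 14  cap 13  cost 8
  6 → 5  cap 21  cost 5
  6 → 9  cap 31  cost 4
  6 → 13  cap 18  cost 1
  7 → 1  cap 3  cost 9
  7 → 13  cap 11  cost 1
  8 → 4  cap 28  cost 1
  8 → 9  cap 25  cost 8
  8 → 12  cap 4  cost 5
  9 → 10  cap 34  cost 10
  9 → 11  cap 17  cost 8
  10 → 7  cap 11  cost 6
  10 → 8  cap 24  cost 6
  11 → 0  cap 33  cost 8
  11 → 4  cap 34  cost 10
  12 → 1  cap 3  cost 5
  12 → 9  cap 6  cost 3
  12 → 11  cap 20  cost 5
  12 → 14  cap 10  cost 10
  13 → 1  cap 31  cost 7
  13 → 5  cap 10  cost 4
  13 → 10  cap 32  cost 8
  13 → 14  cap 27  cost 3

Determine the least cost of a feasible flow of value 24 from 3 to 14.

Minimum cost for 24 units: 402

shortest-cost path #1: 3→7→13→14 push 11 @ unit cost 7 (adds 77)
shortest-cost path #2: 3→1→5→14 push 13 @ unit cost 25 (adds 325)
total cost = 402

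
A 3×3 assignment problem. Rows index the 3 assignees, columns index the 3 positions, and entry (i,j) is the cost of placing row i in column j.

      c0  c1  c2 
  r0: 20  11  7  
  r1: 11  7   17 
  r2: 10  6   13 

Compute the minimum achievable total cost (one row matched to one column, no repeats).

Minimum assignment cost: 24

one of 2 optimal assignments: row0→col2 (cost 7), row1→col0 (cost 11), row2→col1 (cost 6)
total = 7 + 11 + 6 = 24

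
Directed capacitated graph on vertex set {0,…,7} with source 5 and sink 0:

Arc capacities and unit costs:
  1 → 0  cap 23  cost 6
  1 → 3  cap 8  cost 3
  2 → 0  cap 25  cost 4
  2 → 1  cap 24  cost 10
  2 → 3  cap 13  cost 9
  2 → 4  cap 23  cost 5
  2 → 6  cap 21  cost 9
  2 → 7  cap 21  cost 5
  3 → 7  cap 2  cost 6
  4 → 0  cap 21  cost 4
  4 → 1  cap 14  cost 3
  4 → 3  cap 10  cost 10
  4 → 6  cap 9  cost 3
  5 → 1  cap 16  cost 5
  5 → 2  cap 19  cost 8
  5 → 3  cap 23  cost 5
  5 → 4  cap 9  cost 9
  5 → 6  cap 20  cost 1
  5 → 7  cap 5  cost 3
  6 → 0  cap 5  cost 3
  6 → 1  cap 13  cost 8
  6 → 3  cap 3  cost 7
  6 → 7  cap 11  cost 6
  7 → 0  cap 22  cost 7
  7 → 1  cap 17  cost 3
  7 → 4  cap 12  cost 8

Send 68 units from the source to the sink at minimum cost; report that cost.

shortest-cost path #1: 5→6→0 push 5 @ unit cost 4 (adds 20)
shortest-cost path #2: 5→7→0 push 5 @ unit cost 10 (adds 50)
shortest-cost path #3: 5→1→0 push 16 @ unit cost 11 (adds 176)
shortest-cost path #4: 5→2→0 push 19 @ unit cost 12 (adds 228)
shortest-cost path #5: 5→4→0 push 9 @ unit cost 13 (adds 117)
shortest-cost path #6: 5→6→7→0 push 11 @ unit cost 14 (adds 154)
shortest-cost path #7: 5→6→1→0 push 3 @ unit cost 15 (adds 45)
total cost = 790

Minimum cost for 68 units: 790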